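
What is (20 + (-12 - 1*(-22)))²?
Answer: 900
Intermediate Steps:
(20 + (-12 - 1*(-22)))² = (20 + (-12 + 22))² = (20 + 10)² = 30² = 900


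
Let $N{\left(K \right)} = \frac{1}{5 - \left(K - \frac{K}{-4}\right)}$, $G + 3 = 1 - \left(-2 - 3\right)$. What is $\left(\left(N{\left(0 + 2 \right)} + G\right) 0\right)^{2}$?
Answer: $0$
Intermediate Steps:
$G = 3$ ($G = -3 + \left(1 - \left(-2 - 3\right)\right) = -3 + \left(1 - -5\right) = -3 + \left(1 + 5\right) = -3 + 6 = 3$)
$N{\left(K \right)} = \frac{1}{5 - \frac{5 K}{4}}$ ($N{\left(K \right)} = \frac{1}{5 - \left(K - K \left(- \frac{1}{4}\right)\right)} = \frac{1}{5 - \frac{5 K}{4}}$)
$\left(\left(N{\left(0 + 2 \right)} + G\right) 0\right)^{2} = \left(\left(- \frac{4}{-20 + 5 \left(0 + 2\right)} + 3\right) 0\right)^{2} = \left(\left(- \frac{4}{-20 + 5 \cdot 2} + 3\right) 0\right)^{2} = \left(\left(- \frac{4}{-20 + 10} + 3\right) 0\right)^{2} = \left(\left(- \frac{4}{-10} + 3\right) 0\right)^{2} = \left(\left(\left(-4\right) \left(- \frac{1}{10}\right) + 3\right) 0\right)^{2} = \left(\left(\frac{2}{5} + 3\right) 0\right)^{2} = \left(\frac{17}{5} \cdot 0\right)^{2} = 0^{2} = 0$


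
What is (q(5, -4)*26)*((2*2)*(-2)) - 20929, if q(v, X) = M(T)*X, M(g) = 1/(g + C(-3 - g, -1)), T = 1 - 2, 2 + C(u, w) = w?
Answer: -21137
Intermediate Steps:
C(u, w) = -2 + w
T = -1
M(g) = 1/(-3 + g) (M(g) = 1/(g + (-2 - 1)) = 1/(g - 3) = 1/(-3 + g))
q(v, X) = -X/4 (q(v, X) = X/(-3 - 1) = X/(-4) = -X/4)
(q(5, -4)*26)*((2*2)*(-2)) - 20929 = (-¼*(-4)*26)*((2*2)*(-2)) - 20929 = (1*26)*(4*(-2)) - 20929 = 26*(-8) - 20929 = -208 - 20929 = -21137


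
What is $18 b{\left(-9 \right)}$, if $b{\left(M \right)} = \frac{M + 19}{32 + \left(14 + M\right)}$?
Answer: $\frac{180}{37} \approx 4.8649$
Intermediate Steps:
$b{\left(M \right)} = \frac{19 + M}{46 + M}$
$18 b{\left(-9 \right)} = 18 \frac{19 - 9}{46 - 9} = 18 \cdot \frac{1}{37} \cdot 10 = 18 \cdot \frac{10}{37} = \frac{180}{37}$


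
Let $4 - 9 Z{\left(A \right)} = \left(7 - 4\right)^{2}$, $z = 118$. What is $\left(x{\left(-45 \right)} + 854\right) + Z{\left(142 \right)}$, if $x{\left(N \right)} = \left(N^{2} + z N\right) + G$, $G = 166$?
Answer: $- \frac{20390}{9} \approx -2265.6$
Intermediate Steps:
$Z{\left(A \right)} = - \frac{5}{9}$ ($Z{\left(A \right)} = \frac{4}{9} - \frac{\left(7 - 4\right)^{2}}{9} = \frac{4}{9} - \frac{3^{2}}{9} = \frac{4}{9} - 1 = - \frac{5}{9}$)
$x{\left(N \right)} = 166 + N^{2} + 118 N$ ($x{\left(N \right)} = \left(N^{2} + 118 N\right) + 166 = 166 + N^{2} + 118 N$)
$\left(x{\left(-45 \right)} + 854\right) + Z{\left(142 \right)} = \left(\left(166 + \left(-45\right)^{2} + 118 \left(-45\right)\right) + 854\right) - \frac{5}{9} = \left(\left(166 + 2025 - 5310\right) + 854\right) - \frac{5}{9} = \left(-3119 + 854\right) - \frac{5}{9} = -2265 - \frac{5}{9} = - \frac{20390}{9}$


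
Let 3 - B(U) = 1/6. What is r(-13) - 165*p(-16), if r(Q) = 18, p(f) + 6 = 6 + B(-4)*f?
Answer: 7498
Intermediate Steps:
B(U) = 17/6 (B(U) = 3 - 1/6 = 3 - 1*⅙ = 3 - ⅙ = 17/6)
p(f) = 17*f/6 (p(f) = -6 + (6 + 17*f/6) = 17*f/6)
r(-13) - 165*p(-16) = 18 - 935*(-16)/2 = 18 - 165*(-136/3) = 18 + 7480 = 7498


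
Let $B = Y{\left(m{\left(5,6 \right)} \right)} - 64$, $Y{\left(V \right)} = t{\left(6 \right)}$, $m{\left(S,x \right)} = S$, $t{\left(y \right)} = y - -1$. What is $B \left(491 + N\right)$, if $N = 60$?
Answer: $-31407$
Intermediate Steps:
$t{\left(y \right)} = 1 + y$ ($t{\left(y \right)} = y + 1 = 1 + y$)
$Y{\left(V \right)} = 7$ ($Y{\left(V \right)} = 1 + 6 = 7$)
$B = -57$ ($B = 7 - 64 = -57$)
$B \left(491 + N\right) = - 57 \left(491 + 60\right) = \left(-57\right) 551 = -31407$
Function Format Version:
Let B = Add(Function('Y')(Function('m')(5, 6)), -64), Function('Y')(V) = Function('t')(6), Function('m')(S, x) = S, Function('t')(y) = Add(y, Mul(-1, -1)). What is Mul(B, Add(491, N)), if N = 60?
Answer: -31407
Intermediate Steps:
Function('t')(y) = Add(1, y) (Function('t')(y) = Add(y, 1) = Add(1, y))
Function('Y')(V) = 7 (Function('Y')(V) = Add(1, 6) = 7)
B = -57 (B = Add(7, -64) = -57)
Mul(B, Add(491, N)) = Mul(-57, Add(491, 60)) = Mul(-57, 551) = -31407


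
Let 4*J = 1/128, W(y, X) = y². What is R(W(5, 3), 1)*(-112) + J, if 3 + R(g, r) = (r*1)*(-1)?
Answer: 229377/512 ≈ 448.00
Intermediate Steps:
J = 1/512 (J = (¼)/128 = (¼)*(1/128) = 1/512 ≈ 0.0019531)
R(g, r) = -3 - r (R(g, r) = -3 + (r*1)*(-1) = -3 + r*(-1) = -3 - r)
R(W(5, 3), 1)*(-112) + J = (-3 - 1*1)*(-112) + 1/512 = (-3 - 1)*(-112) + 1/512 = -4*(-112) + 1/512 = 448 + 1/512 = 229377/512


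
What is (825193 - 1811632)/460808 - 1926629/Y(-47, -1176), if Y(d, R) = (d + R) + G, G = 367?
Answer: 13858776007/6163307 ≈ 2248.6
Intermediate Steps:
Y(d, R) = 367 + R + d (Y(d, R) = (d + R) + 367 = (R + d) + 367 = 367 + R + d)
(825193 - 1811632)/460808 - 1926629/Y(-47, -1176) = (825193 - 1811632)/460808 - 1926629/(367 - 1176 - 47) = -986439*1/460808 - 1926629/(-856) = -986439/460808 - 1926629*(-1/856) = -986439/460808 + 1926629/856 = 13858776007/6163307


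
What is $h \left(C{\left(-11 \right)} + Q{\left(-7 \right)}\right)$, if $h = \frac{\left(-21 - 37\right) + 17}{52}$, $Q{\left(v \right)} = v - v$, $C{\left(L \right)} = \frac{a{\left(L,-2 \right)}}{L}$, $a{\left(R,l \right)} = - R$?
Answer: $\frac{41}{52} \approx 0.78846$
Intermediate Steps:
$C{\left(L \right)} = -1$ ($C{\left(L \right)} = \frac{\left(-1\right) L}{L} = -1$)
$Q{\left(v \right)} = 0$
$h = - \frac{41}{52}$ ($h = \left(-58 + 17\right) \frac{1}{52} = \left(-41\right) \frac{1}{52} = - \frac{41}{52} \approx -0.78846$)
$h \left(C{\left(-11 \right)} + Q{\left(-7 \right)}\right) = - \frac{41 \left(-1 + 0\right)}{52} = \left(- \frac{41}{52}\right) \left(-1\right) = \frac{41}{52}$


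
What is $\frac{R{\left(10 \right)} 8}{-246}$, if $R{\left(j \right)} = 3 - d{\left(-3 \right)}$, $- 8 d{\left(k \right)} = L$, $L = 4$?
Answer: $- \frac{14}{123} \approx -0.11382$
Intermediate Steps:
$d{\left(k \right)} = - \frac{1}{2}$ ($d{\left(k \right)} = \left(- \frac{1}{8}\right) 4 = - \frac{1}{2}$)
$R{\left(j \right)} = \frac{7}{2}$ ($R{\left(j \right)} = 3 - - \frac{1}{2} = 3 + \frac{1}{2} = \frac{7}{2}$)
$\frac{R{\left(10 \right)} 8}{-246} = \frac{\frac{7}{2} \cdot 8}{-246} = \left(- \frac{1}{246}\right) 28 = - \frac{14}{123}$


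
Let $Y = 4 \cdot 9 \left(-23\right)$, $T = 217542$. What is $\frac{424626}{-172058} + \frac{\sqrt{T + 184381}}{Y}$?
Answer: $- \frac{212313}{86029} - \frac{\sqrt{401923}}{828} \approx -3.2336$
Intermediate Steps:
$Y = -828$ ($Y = 36 \left(-23\right) = -828$)
$\frac{424626}{-172058} + \frac{\sqrt{T + 184381}}{Y} = \frac{424626}{-172058} + \frac{\sqrt{217542 + 184381}}{-828} = 424626 \left(- \frac{1}{172058}\right) + \sqrt{401923} \left(- \frac{1}{828}\right) = - \frac{212313}{86029} - \frac{\sqrt{401923}}{828}$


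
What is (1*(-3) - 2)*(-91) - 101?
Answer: 354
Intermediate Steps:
(1*(-3) - 2)*(-91) - 101 = (-3 - 2)*(-91) - 101 = -5*(-91) - 101 = 455 - 101 = 354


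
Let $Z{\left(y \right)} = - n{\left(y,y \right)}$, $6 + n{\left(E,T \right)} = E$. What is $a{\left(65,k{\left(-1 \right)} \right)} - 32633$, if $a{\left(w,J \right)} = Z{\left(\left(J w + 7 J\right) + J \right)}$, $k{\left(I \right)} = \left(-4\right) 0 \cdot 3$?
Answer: $-32627$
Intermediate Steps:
$n{\left(E,T \right)} = -6 + E$
$k{\left(I \right)} = 0$ ($k{\left(I \right)} = 0 \cdot 3 = 0$)
$Z{\left(y \right)} = 6 - y$ ($Z{\left(y \right)} = - (-6 + y) = 6 - y$)
$a{\left(w,J \right)} = 6 - 8 J - J w$ ($a{\left(w,J \right)} = 6 - \left(\left(J w + 7 J\right) + J\right) = 6 - \left(\left(7 J + J w\right) + J\right) = 6 - \left(8 J + J w\right) = 6 - 8 J - J w$)
$a{\left(65,k{\left(-1 \right)} \right)} - 32633 = \left(6 - 0 \left(8 + 65\right)\right) - 32633 = \left(6 - 0 \cdot 73\right) - 32633 = \left(6 + 0\right) - 32633 = 6 - 32633 = -32627$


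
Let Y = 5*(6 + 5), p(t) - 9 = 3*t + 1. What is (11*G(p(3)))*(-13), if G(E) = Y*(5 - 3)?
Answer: -15730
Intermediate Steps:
p(t) = 10 + 3*t (p(t) = 9 + (3*t + 1) = 9 + (1 + 3*t) = 10 + 3*t)
Y = 55 (Y = 5*11 = 55)
G(E) = 110 (G(E) = 55*(5 - 3) = 55*2 = 110)
(11*G(p(3)))*(-13) = (11*110)*(-13) = 1210*(-13) = -15730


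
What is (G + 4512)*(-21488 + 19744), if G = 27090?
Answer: -55113888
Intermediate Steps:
(G + 4512)*(-21488 + 19744) = (27090 + 4512)*(-21488 + 19744) = 31602*(-1744) = -55113888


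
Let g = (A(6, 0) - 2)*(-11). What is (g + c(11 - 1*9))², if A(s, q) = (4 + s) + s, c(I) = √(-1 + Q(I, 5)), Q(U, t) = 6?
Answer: (154 - √5)² ≈ 23032.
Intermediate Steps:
c(I) = √5 (c(I) = √(-1 + 6) = √5)
A(s, q) = 4 + 2*s
g = -154 (g = ((4 + 2*6) - 2)*(-11) = ((4 + 12) - 2)*(-11) = (16 - 2)*(-11) = 14*(-11) = -154)
(g + c(11 - 1*9))² = (-154 + √5)²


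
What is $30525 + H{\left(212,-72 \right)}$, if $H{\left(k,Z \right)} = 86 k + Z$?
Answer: $48685$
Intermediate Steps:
$H{\left(k,Z \right)} = Z + 86 k$
$30525 + H{\left(212,-72 \right)} = 30525 + \left(-72 + 86 \cdot 212\right) = 30525 + \left(-72 + 18232\right) = 30525 + 18160 = 48685$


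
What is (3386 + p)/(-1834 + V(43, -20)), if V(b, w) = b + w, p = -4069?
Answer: 683/1811 ≈ 0.37714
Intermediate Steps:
(3386 + p)/(-1834 + V(43, -20)) = (3386 - 4069)/(-1834 + (43 - 20)) = -683/(-1834 + 23) = -683/(-1811) = -683*(-1/1811) = 683/1811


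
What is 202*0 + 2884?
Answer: 2884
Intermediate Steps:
202*0 + 2884 = 0 + 2884 = 2884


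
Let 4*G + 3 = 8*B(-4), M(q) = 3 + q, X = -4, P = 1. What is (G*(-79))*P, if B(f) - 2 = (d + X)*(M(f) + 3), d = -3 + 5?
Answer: 1501/4 ≈ 375.25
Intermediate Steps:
d = 2
B(f) = -10 - 2*f (B(f) = 2 + (2 - 4)*((3 + f) + 3) = 2 - 2*(6 + f) = 2 + (-12 - 2*f) = -10 - 2*f)
G = -19/4 (G = -¾ + (8*(-10 - 2*(-4)))/4 = -¾ + (8*(-10 + 8))/4 = -¾ + (8*(-2))/4 = -¾ + (¼)*(-16) = -¾ - 4 = -19/4 ≈ -4.7500)
(G*(-79))*P = -19/4*(-79)*1 = (1501/4)*1 = 1501/4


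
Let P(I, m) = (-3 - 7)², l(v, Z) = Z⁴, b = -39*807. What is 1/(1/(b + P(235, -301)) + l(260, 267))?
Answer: 31373/159441398478332 ≈ 1.9677e-10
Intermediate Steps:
b = -31473
P(I, m) = 100 (P(I, m) = (-10)² = 100)
1/(1/(b + P(235, -301)) + l(260, 267)) = 1/(1/(-31473 + 100) + 267⁴) = 1/(1/(-31373) + 5082121521) = 1/(-1/31373 + 5082121521) = 1/(159441398478332/31373) = 31373/159441398478332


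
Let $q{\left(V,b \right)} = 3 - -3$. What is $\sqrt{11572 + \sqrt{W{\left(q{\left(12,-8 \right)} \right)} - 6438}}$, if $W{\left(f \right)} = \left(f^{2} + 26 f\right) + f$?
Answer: $2 \sqrt{2893 + i \sqrt{390}} \approx 107.57 + 0.36716 i$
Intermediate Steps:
$q{\left(V,b \right)} = 6$ ($q{\left(V,b \right)} = 3 + 3 = 6$)
$W{\left(f \right)} = f^{2} + 27 f$
$\sqrt{11572 + \sqrt{W{\left(q{\left(12,-8 \right)} \right)} - 6438}} = \sqrt{11572 + \sqrt{6 \left(27 + 6\right) - 6438}} = \sqrt{11572 + \sqrt{6 \cdot 33 - 6438}} = \sqrt{11572 + \sqrt{198 - 6438}} = \sqrt{11572 + \sqrt{-6240}} = \sqrt{11572 + 4 i \sqrt{390}}$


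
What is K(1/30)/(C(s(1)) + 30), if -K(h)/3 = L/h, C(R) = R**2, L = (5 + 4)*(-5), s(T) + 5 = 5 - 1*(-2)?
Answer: 2025/17 ≈ 119.12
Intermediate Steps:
s(T) = 2 (s(T) = -5 + (5 - 1*(-2)) = -5 + (5 + 2) = -5 + 7 = 2)
L = -45 (L = 9*(-5) = -45)
K(h) = 135/h (K(h) = -(-135)/h = 135/h)
K(1/30)/(C(s(1)) + 30) = (135/(1/30))/(2**2 + 30) = (135/(1/30))/(4 + 30) = (135*30)/34 = 4050*(1/34) = 2025/17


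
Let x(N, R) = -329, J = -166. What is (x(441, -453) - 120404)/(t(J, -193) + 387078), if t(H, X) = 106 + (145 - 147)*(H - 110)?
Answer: -120733/387736 ≈ -0.31138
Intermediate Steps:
t(H, X) = 326 - 2*H (t(H, X) = 106 - 2*(-110 + H) = 106 + (220 - 2*H) = 326 - 2*H)
(x(441, -453) - 120404)/(t(J, -193) + 387078) = (-329 - 120404)/((326 - 2*(-166)) + 387078) = -120733/((326 + 332) + 387078) = -120733/(658 + 387078) = -120733/387736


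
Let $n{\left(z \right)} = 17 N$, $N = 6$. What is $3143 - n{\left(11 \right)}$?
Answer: $3041$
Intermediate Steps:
$n{\left(z \right)} = 102$ ($n{\left(z \right)} = 17 \cdot 6 = 102$)
$3143 - n{\left(11 \right)} = 3143 - 102 = 3041$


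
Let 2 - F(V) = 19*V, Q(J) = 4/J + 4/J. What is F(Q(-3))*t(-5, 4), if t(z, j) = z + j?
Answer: -158/3 ≈ -52.667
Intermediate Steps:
t(z, j) = j + z
Q(J) = 8/J
F(V) = 2 - 19*V
F(Q(-3))*t(-5, 4) = (2 - 152/(-3))*(4 - 5) = (2 - 152*(-1)/3)*(-1) = (2 - 19*(-8/3))*(-1) = (2 + 152/3)*(-1) = (158/3)*(-1) = -158/3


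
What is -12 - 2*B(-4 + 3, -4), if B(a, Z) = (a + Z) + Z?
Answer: 6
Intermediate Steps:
B(a, Z) = a + 2*Z (B(a, Z) = (Z + a) + Z = a + 2*Z)
-12 - 2*B(-4 + 3, -4) = -12 - 2*((-4 + 3) + 2*(-4)) = -12 - 2*(-1 - 8) = -12 - 2*(-9) = -12 + 18 = 6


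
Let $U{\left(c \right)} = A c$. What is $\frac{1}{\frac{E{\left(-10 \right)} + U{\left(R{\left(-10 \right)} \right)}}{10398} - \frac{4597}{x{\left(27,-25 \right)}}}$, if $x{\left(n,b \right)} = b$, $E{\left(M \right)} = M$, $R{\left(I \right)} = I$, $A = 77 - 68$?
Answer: $\frac{129975}{23898553} \approx 0.0054386$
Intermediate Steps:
$A = 9$
$U{\left(c \right)} = 9 c$
$\frac{1}{\frac{E{\left(-10 \right)} + U{\left(R{\left(-10 \right)} \right)}}{10398} - \frac{4597}{x{\left(27,-25 \right)}}} = \frac{1}{\frac{-10 + 9 \left(-10\right)}{10398} - \frac{4597}{-25}} = \frac{1}{\left(-10 - 90\right) \frac{1}{10398} - - \frac{4597}{25}} = \frac{1}{\left(-100\right) \frac{1}{10398} + \frac{4597}{25}} = \frac{1}{- \frac{50}{5199} + \frac{4597}{25}} = \frac{1}{\frac{23898553}{129975}} = \frac{129975}{23898553}$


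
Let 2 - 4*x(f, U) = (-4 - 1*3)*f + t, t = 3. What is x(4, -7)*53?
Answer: 1431/4 ≈ 357.75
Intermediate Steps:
x(f, U) = -¼ + 7*f/4 (x(f, U) = ½ - ((-4 - 1*3)*f + 3)/4 = ½ - ((-4 - 3)*f + 3)/4 = ½ - (-7*f + 3)/4 = ½ - (3 - 7*f)/4 = ½ + (-¾ + 7*f/4) = -¼ + 7*f/4)
x(4, -7)*53 = (-¼ + (7/4)*4)*53 = (-¼ + 7)*53 = (27/4)*53 = 1431/4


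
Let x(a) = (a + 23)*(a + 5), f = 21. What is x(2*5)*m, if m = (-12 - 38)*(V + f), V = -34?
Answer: 321750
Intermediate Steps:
x(a) = (5 + a)*(23 + a) (x(a) = (23 + a)*(5 + a) = (5 + a)*(23 + a))
m = 650 (m = (-12 - 38)*(-34 + 21) = -50*(-13) = 650)
x(2*5)*m = (115 + (2*5)**2 + 28*(2*5))*650 = (115 + 10**2 + 28*10)*650 = (115 + 100 + 280)*650 = 495*650 = 321750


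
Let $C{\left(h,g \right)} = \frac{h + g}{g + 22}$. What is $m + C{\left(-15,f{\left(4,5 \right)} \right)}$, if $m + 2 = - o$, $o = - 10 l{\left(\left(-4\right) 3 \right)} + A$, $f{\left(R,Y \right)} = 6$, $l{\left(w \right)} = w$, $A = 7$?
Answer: $- \frac{3621}{28} \approx -129.32$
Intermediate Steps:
$C{\left(h,g \right)} = \frac{g + h}{22 + g}$
$o = 127$ ($o = - 10 \left(\left(-4\right) 3\right) + 7 = \left(-10\right) \left(-12\right) + 7 = 120 + 7 = 127$)
$m = -129$ ($m = -2 - 127 = -129$)
$m + C{\left(-15,f{\left(4,5 \right)} \right)} = -129 + \frac{6 - 15}{22 + 6} = -129 + \frac{1}{28} \left(-9\right) = -129 - \frac{9}{28} = - \frac{3621}{28}$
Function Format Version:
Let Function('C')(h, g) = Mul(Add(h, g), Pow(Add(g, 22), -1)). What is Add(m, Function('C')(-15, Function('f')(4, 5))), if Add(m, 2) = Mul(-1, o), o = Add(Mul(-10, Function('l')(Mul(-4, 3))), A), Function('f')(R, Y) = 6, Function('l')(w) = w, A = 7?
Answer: Rational(-3621, 28) ≈ -129.32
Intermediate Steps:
Function('C')(h, g) = Mul(Pow(Add(22, g), -1), Add(g, h)) (Function('C')(h, g) = Mul(Add(g, h), Pow(Add(22, g), -1)) = Mul(Pow(Add(22, g), -1), Add(g, h)))
o = 127 (o = Add(Mul(-10, Mul(-4, 3)), 7) = Add(Mul(-10, -12), 7) = Add(120, 7) = 127)
m = -129 (m = Add(-2, Mul(-1, 127)) = Add(-2, -127) = -129)
Add(m, Function('C')(-15, Function('f')(4, 5))) = Add(-129, Mul(Pow(Add(22, 6), -1), Add(6, -15))) = Add(-129, Mul(Pow(28, -1), -9)) = Add(-129, Mul(Rational(1, 28), -9)) = Add(-129, Rational(-9, 28)) = Rational(-3621, 28)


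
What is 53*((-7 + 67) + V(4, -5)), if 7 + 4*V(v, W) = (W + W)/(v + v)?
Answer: 49131/16 ≈ 3070.7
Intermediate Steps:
V(v, W) = -7/4 + W/(4*v) (V(v, W) = -7/4 + ((W + W)/(v + v))/4 = -7/4 + ((2*W)/((2*v)))/4 = -7/4 + ((2*W)*(1/(2*v)))/4 = -7/4 + (W/v)/4 = -7/4 + W/(4*v))
53*((-7 + 67) + V(4, -5)) = 53*((-7 + 67) + (¼)*(-5 - 7*4)/4) = 53*(60 + (¼)*(¼)*(-5 - 28)) = 53*(60 + (¼)*(¼)*(-33)) = 53*(60 - 33/16) = 53*(927/16) = 49131/16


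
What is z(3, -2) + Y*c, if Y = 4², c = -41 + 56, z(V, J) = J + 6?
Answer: 244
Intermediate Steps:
z(V, J) = 6 + J
c = 15
Y = 16
z(3, -2) + Y*c = (6 - 2) + 16*15 = 4 + 240 = 244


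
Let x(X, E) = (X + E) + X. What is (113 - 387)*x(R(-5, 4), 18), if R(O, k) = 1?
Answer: -5480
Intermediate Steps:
x(X, E) = E + 2*X (x(X, E) = (E + X) + X = E + 2*X)
(113 - 387)*x(R(-5, 4), 18) = (113 - 387)*(18 + 2*1) = -274*(18 + 2) = -274*20 = -5480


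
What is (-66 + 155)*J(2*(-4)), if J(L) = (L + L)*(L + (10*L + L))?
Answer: 136704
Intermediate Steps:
J(L) = 24*L**2 (J(L) = (2*L)*(L + 11*L) = (2*L)*(12*L) = 24*L**2)
(-66 + 155)*J(2*(-4)) = (-66 + 155)*(24*(2*(-4))**2) = 89*(24*(-8)**2) = 89*(24*64) = 89*1536 = 136704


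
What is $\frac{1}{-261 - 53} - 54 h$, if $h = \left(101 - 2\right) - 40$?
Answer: $- \frac{1000405}{314} \approx -3186.0$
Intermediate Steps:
$h = 59$ ($h = 99 - 40 = 59$)
$\frac{1}{-261 - 53} - 54 h = \frac{1}{-261 - 53} - 3186 = \frac{1}{-314} - 3186 = - \frac{1}{314} - 3186 = - \frac{1000405}{314}$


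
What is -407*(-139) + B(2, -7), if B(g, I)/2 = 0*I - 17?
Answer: 56539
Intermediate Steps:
B(g, I) = -34 (B(g, I) = 2*(0*I - 17) = 2*(0 - 17) = 2*(-17) = -34)
-407*(-139) + B(2, -7) = -407*(-139) - 34 = 56573 - 34 = 56539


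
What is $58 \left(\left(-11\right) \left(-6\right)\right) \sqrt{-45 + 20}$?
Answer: $19140 i \approx 19140.0 i$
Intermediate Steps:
$58 \left(\left(-11\right) \left(-6\right)\right) \sqrt{-45 + 20} = 58 \cdot 66 \sqrt{-25} = 3828 \cdot 5 i = 19140 i$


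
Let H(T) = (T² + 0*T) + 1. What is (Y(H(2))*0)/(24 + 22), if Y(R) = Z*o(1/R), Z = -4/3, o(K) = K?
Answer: 0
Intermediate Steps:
H(T) = 1 + T² (H(T) = (T² + 0) + 1 = T² + 1 = 1 + T²)
Z = -4/3 (Z = -4*⅓ = -4/3 ≈ -1.3333)
Y(R) = -4/(3*R)
(Y(H(2))*0)/(24 + 22) = (-4/(3*(1 + 2²))*0)/(24 + 22) = (-4/(3*(1 + 4))*0)/46 = (-4/3/5*0)*(1/46) = (-4/3*⅕*0)*(1/46) = -4/15*0*(1/46) = 0*(1/46) = 0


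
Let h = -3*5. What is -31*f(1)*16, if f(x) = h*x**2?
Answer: 7440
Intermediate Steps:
h = -15
f(x) = -15*x**2
-31*f(1)*16 = -(-465)*1**2*16 = -(-465)*16 = -31*(-15)*16 = 465*16 = 7440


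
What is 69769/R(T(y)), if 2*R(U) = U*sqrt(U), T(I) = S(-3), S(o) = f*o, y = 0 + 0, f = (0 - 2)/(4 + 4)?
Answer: 1116304*sqrt(3)/9 ≈ 2.1483e+5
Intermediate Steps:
f = -1/4 (f = -2/8 = -2*1/8 = -1/4 ≈ -0.25000)
y = 0
S(o) = -o/4
T(I) = 3/4 (T(I) = -1/4*(-3) = 3/4)
R(U) = U**(3/2)/2 (R(U) = (U*sqrt(U))/2 = U**(3/2)/2)
69769/R(T(y)) = 69769/(((3/4)**(3/2)/2)) = 69769/(((3*sqrt(3)/8)/2)) = 69769/((3*sqrt(3)/16)) = 69769*(16*sqrt(3)/9) = 1116304*sqrt(3)/9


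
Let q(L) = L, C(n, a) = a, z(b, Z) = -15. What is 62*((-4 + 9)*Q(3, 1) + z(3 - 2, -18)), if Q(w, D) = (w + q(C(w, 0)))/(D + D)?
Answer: -465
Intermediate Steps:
Q(w, D) = w/(2*D) (Q(w, D) = (w + 0)/(D + D) = w/((2*D)) = w*(1/(2*D)) = w/(2*D))
62*((-4 + 9)*Q(3, 1) + z(3 - 2, -18)) = 62*((-4 + 9)*((½)*3/1) - 15) = 62*(5*((½)*3*1) - 15) = 62*(5*(3/2) - 15) = 62*(15/2 - 15) = 62*(-15/2) = -465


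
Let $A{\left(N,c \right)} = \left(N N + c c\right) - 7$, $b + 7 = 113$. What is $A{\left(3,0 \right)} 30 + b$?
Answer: $166$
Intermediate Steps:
$b = 106$ ($b = -7 + 113 = 106$)
$A{\left(N,c \right)} = -7 + N^{2} + c^{2}$ ($A{\left(N,c \right)} = \left(N^{2} + c^{2}\right) - 7 = -7 + N^{2} + c^{2}$)
$A{\left(3,0 \right)} 30 + b = \left(-7 + 3^{2} + 0^{2}\right) 30 + 106 = \left(-7 + 9 + 0\right) 30 + 106 = 2 \cdot 30 + 106 = 60 + 106 = 166$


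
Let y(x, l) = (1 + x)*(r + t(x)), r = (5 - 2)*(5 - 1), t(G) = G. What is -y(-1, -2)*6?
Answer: 0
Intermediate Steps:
r = 12 (r = 3*4 = 12)
y(x, l) = (1 + x)*(12 + x)
-y(-1, -2)*6 = -(12 + (-1)² + 13*(-1))*6 = -(12 + 1 - 13)*6 = -1*0*6 = 0*6 = 0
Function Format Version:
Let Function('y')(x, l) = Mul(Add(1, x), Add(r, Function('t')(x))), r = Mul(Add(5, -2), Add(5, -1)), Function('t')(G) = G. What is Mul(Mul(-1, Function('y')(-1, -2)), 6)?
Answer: 0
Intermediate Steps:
r = 12 (r = Mul(3, 4) = 12)
Function('y')(x, l) = Mul(Add(1, x), Add(12, x))
Mul(Mul(-1, Function('y')(-1, -2)), 6) = Mul(Mul(-1, Add(12, Pow(-1, 2), Mul(13, -1))), 6) = Mul(Mul(-1, Add(12, 1, -13)), 6) = Mul(Mul(-1, 0), 6) = Mul(0, 6) = 0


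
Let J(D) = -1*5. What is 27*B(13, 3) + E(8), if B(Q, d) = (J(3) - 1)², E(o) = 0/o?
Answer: 972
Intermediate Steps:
J(D) = -5
E(o) = 0
B(Q, d) = 36 (B(Q, d) = (-5 - 1)² = (-6)² = 36)
27*B(13, 3) + E(8) = 27*36 + 0 = 972 + 0 = 972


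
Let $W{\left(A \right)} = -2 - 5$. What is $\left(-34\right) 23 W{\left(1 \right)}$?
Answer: $5474$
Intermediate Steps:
$W{\left(A \right)} = -7$
$\left(-34\right) 23 W{\left(1 \right)} = \left(-34\right) 23 \left(-7\right) = \left(-782\right) \left(-7\right) = 5474$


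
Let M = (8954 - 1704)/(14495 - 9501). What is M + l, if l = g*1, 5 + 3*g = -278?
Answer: -695776/7491 ≈ -92.882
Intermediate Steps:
g = -283/3 (g = -5/3 + (⅓)*(-278) = -5/3 - 278/3 = -283/3 ≈ -94.333)
M = 3625/2497 (M = 7250/4994 = 7250*(1/4994) = 3625/2497 ≈ 1.4517)
l = -283/3 (l = -283/3*1 = -283/3 ≈ -94.333)
M + l = 3625/2497 - 283/3 = -695776/7491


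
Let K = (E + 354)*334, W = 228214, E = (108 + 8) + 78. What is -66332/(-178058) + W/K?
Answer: 13194051759/8147577964 ≈ 1.6194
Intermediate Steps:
E = 194 (E = 116 + 78 = 194)
K = 183032 (K = (194 + 354)*334 = 548*334 = 183032)
-66332/(-178058) + W/K = -66332/(-178058) + 228214/183032 = -66332*(-1/178058) + 228214*(1/183032) = 33166/89029 + 114107/91516 = 13194051759/8147577964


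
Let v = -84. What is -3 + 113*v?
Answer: -9495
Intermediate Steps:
-3 + 113*v = -3 + 113*(-84) = -3 - 9492 = -9495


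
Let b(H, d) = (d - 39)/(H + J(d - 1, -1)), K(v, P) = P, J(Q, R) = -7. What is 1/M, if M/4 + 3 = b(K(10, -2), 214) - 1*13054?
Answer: -9/470752 ≈ -1.9118e-5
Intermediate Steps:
b(H, d) = (-39 + d)/(-7 + H) (b(H, d) = (d - 39)/(H - 7) = (-39 + d)/(-7 + H))
M = -470752/9 (M = -12 + 4*((-39 + 214)/(-7 - 2) - 1*13054) = -12 + 4*(175/(-9) - 13054) = -12 + 4*(-1/9*175 - 13054) = -12 + 4*(-175/9 - 13054) = -12 + 4*(-117661/9) = -12 - 470644/9 = -470752/9 ≈ -52306.)
1/M = 1/(-470752/9) = -9/470752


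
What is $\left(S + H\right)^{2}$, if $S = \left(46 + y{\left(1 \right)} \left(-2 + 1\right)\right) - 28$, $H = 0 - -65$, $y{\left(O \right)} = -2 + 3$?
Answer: $6724$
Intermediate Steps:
$y{\left(O \right)} = 1$
$H = 65$ ($H = 0 + 65 = 65$)
$S = 17$ ($S = \left(46 + 1 \left(-2 + 1\right)\right) - 28 = \left(46 + 1 \left(-1\right)\right) - 28 = \left(46 - 1\right) - 28 = 45 - 28 = 17$)
$\left(S + H\right)^{2} = \left(17 + 65\right)^{2} = 82^{2} = 6724$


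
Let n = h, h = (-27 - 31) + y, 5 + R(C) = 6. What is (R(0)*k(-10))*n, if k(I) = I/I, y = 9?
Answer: -49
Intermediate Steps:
R(C) = 1 (R(C) = -5 + 6 = 1)
k(I) = 1
h = -49 (h = (-27 - 31) + 9 = -58 + 9 = -49)
n = -49
(R(0)*k(-10))*n = (1*1)*(-49) = 1*(-49) = -49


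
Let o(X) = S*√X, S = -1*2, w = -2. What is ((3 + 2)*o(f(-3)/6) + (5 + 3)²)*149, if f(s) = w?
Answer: 9536 - 1490*I*√3/3 ≈ 9536.0 - 860.25*I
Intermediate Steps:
f(s) = -2
S = -2
o(X) = -2*√X
((3 + 2)*o(f(-3)/6) + (5 + 3)²)*149 = ((3 + 2)*(-2*I*√3/3) + (5 + 3)²)*149 = (5*(-2*I*√3/3) + 8²)*149 = (5*(-2*I*√3/3) + 64)*149 = (-10*I*√3/3 + 64)*149 = (64 - 10*I*√3/3)*149 = 9536 - 1490*I*√3/3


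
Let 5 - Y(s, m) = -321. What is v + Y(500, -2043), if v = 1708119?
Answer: 1708445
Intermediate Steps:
Y(s, m) = 326 (Y(s, m) = 5 - 1*(-321) = 5 + 321 = 326)
v + Y(500, -2043) = 1708119 + 326 = 1708445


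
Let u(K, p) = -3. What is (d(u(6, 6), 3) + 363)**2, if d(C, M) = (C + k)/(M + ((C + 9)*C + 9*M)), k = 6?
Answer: 2111209/16 ≈ 1.3195e+5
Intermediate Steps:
d(C, M) = (6 + C)/(10*M + C*(9 + C)) (d(C, M) = (C + 6)/(M + ((C + 9)*C + 9*M)) = (6 + C)/(M + ((9 + C)*C + 9*M)) = (6 + C)/(M + (C*(9 + C) + 9*M)) = (6 + C)/(M + (9*M + C*(9 + C))) = (6 + C)/(10*M + C*(9 + C)))
(d(u(6, 6), 3) + 363)**2 = ((6 - 3)/((-3)**2 + 9*(-3) + 10*3) + 363)**2 = (3/(9 - 27 + 30) + 363)**2 = (3/12 + 363)**2 = ((1/12)*3 + 363)**2 = (1/4 + 363)**2 = (1453/4)**2 = 2111209/16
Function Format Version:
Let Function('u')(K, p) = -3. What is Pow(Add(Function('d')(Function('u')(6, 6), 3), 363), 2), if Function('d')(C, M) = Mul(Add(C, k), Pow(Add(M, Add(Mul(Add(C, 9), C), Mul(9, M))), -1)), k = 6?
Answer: Rational(2111209, 16) ≈ 1.3195e+5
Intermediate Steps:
Function('d')(C, M) = Mul(Pow(Add(Mul(10, M), Mul(C, Add(9, C))), -1), Add(6, C)) (Function('d')(C, M) = Mul(Add(C, 6), Pow(Add(M, Add(Mul(Add(C, 9), C), Mul(9, M))), -1)) = Mul(Add(6, C), Pow(Add(M, Add(Mul(Add(9, C), C), Mul(9, M))), -1)) = Mul(Add(6, C), Pow(Add(M, Add(Mul(C, Add(9, C)), Mul(9, M))), -1)) = Mul(Add(6, C), Pow(Add(M, Add(Mul(9, M), Mul(C, Add(9, C)))), -1)) = Mul(Add(6, C), Pow(Add(Mul(10, M), Mul(C, Add(9, C))), -1)) = Mul(Pow(Add(Mul(10, M), Mul(C, Add(9, C))), -1), Add(6, C)))
Pow(Add(Function('d')(Function('u')(6, 6), 3), 363), 2) = Pow(Add(Mul(Pow(Add(Pow(-3, 2), Mul(9, -3), Mul(10, 3)), -1), Add(6, -3)), 363), 2) = Pow(Add(Mul(Pow(Add(9, -27, 30), -1), 3), 363), 2) = Pow(Add(Mul(Pow(12, -1), 3), 363), 2) = Pow(Add(Mul(Rational(1, 12), 3), 363), 2) = Pow(Add(Rational(1, 4), 363), 2) = Pow(Rational(1453, 4), 2) = Rational(2111209, 16)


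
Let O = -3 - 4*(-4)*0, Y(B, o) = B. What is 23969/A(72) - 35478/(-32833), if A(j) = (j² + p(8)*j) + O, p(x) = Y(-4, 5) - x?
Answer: 940132703/141740061 ≈ 6.6328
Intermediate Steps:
O = -3 (O = -3 + 16*0 = -3 + 0 = -3)
p(x) = -4 - x
A(j) = -3 + j² - 12*j (A(j) = (j² + (-4 - 1*8)*j) - 3 = (j² + (-4 - 8)*j) - 3 = (j² - 12*j) - 3 = -3 + j² - 12*j)
23969/A(72) - 35478/(-32833) = 23969/(-3 + 72² - 12*72) - 35478/(-32833) = 23969/(-3 + 5184 - 864) - 35478*(-1/32833) = 23969/4317 + 35478/32833 = 940132703/141740061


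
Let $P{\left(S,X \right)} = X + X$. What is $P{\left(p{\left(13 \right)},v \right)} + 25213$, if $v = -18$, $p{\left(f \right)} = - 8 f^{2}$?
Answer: $25177$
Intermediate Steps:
$P{\left(S,X \right)} = 2 X$
$P{\left(p{\left(13 \right)},v \right)} + 25213 = 2 \left(-18\right) + 25213 = -36 + 25213 = 25177$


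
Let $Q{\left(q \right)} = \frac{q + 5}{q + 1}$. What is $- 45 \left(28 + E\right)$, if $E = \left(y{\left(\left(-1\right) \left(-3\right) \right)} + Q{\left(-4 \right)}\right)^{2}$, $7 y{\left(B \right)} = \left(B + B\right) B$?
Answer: $- \frac{72785}{49} \approx -1485.4$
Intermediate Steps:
$Q{\left(q \right)} = \frac{5 + q}{1 + q}$
$y{\left(B \right)} = \frac{2 B^{2}}{7}$ ($y{\left(B \right)} = \frac{\left(B + B\right) B}{7} = \frac{2 B B}{7} = \frac{2 B^{2}}{7}$)
$E = \frac{2209}{441}$ ($E = \left(\frac{2 \left(\left(-1\right) \left(-3\right)\right)^{2}}{7} + \frac{5 - 4}{1 - 4}\right)^{2} = \left(\frac{2 \cdot 3^{2}}{7} + \frac{1}{-3} \cdot 1\right)^{2} = \left(\frac{2}{7} \cdot 9 - \frac{1}{3}\right)^{2} = \left(\frac{18}{7} - \frac{1}{3}\right)^{2} = \left(\frac{47}{21}\right)^{2} = \frac{2209}{441} \approx 5.0091$)
$- 45 \left(28 + E\right) = - 45 \left(28 + \frac{2209}{441}\right) = \left(-45\right) \frac{14557}{441} = - \frac{72785}{49}$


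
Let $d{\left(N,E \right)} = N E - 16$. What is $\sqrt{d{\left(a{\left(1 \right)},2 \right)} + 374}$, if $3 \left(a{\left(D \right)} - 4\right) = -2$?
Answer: $\frac{\sqrt{3282}}{3} \approx 19.096$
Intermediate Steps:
$a{\left(D \right)} = \frac{10}{3}$ ($a{\left(D \right)} = 4 + \frac{1}{3} \left(-2\right) = 4 - \frac{2}{3} = \frac{10}{3}$)
$d{\left(N,E \right)} = -16 + E N$ ($d{\left(N,E \right)} = E N - 16 = -16 + E N$)
$\sqrt{d{\left(a{\left(1 \right)},2 \right)} + 374} = \sqrt{\left(-16 + 2 \cdot \frac{10}{3}\right) + 374} = \sqrt{\left(-16 + \frac{20}{3}\right) + 374} = \sqrt{- \frac{28}{3} + 374} = \sqrt{\frac{1094}{3}} = \frac{\sqrt{3282}}{3}$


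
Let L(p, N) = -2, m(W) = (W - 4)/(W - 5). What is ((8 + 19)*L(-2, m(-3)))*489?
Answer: -26406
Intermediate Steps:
m(W) = (-4 + W)/(-5 + W)
((8 + 19)*L(-2, m(-3)))*489 = ((8 + 19)*(-2))*489 = (27*(-2))*489 = -54*489 = -26406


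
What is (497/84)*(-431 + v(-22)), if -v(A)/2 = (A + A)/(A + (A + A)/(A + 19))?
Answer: -31453/12 ≈ -2621.1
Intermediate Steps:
v(A) = -4*A/(A + 2*A/(19 + A)) (v(A) = -2*(A + A)/(A + (A + A)/(A + 19)) = -2*2*A/(A + (2*A)/(19 + A)) = -2*2*A/(A + 2*A/(19 + A)) = -4*A/(A + 2*A/(19 + A)))
(497/84)*(-431 + v(-22)) = (497/84)*(-431 + 4*(-19 - 1*(-22))/(21 - 22)) = (497*(1/84))*(-431 + 4*(-19 + 22)/(-1)) = 71*(-431 + 4*(-1)*3)/12 = 71*(-431 - 12)/12 = (71/12)*(-443) = -31453/12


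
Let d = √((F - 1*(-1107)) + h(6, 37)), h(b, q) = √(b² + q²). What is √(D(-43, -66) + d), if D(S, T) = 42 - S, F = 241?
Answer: √(85 + √(1348 + √1405)) ≈ 11.055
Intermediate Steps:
d = √(1348 + √1405) (d = √((241 - 1*(-1107)) + √(6² + 37²)) = √((241 + 1107) + √(36 + 1369)) = √(1348 + √1405) ≈ 37.222)
√(D(-43, -66) + d) = √((42 - 1*(-43)) + √(1348 + √1405)) = √((42 + 43) + √(1348 + √1405)) = √(85 + √(1348 + √1405))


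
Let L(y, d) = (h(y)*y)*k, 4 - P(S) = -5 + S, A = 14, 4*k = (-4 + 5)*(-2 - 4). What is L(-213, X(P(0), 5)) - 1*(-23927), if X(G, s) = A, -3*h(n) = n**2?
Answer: -9615743/2 ≈ -4.8079e+6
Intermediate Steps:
h(n) = -n**2/3
k = -3/2 (k = ((-4 + 5)*(-2 - 4))/4 = (1*(-6))/4 = (1/4)*(-6) = -3/2 ≈ -1.5000)
P(S) = 9 - S (P(S) = 4 - (-5 + S) = 4 + (5 - S) = 9 - S)
X(G, s) = 14
L(y, d) = y**3/2 (L(y, d) = ((-y**2/3)*y)*(-3/2) = -y**3/3*(-3/2) = y**3/2)
L(-213, X(P(0), 5)) - 1*(-23927) = (1/2)*(-213)**3 - 1*(-23927) = (1/2)*(-9663597) + 23927 = -9663597/2 + 23927 = -9615743/2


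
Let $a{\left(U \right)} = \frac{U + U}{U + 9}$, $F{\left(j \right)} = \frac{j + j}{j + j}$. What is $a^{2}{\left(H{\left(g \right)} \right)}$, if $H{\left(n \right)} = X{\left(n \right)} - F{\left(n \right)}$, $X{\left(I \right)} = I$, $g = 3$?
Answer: $\frac{16}{121} \approx 0.13223$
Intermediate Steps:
$F{\left(j \right)} = 1$ ($F{\left(j \right)} = \frac{2 j}{2 j} = 2 j \frac{1}{2 j} = 1$)
$H{\left(n \right)} = -1 + n$ ($H{\left(n \right)} = n - 1 = -1 + n$)
$a{\left(U \right)} = \frac{2 U}{9 + U}$
$a^{2}{\left(H{\left(g \right)} \right)} = \left(\frac{2 \left(-1 + 3\right)}{9 + \left(-1 + 3\right)}\right)^{2} = \left(2 \cdot 2 \frac{1}{9 + 2}\right)^{2} = \left(2 \cdot 2 \cdot \frac{1}{11}\right)^{2} = \left(\frac{4}{11}\right)^{2} = \frac{16}{121}$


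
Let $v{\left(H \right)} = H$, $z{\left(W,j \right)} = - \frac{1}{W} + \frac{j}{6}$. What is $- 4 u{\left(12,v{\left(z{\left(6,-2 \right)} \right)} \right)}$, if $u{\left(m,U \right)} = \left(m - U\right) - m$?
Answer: $-2$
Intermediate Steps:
$z{\left(W,j \right)} = - \frac{1}{W} + \frac{j}{6}$ ($z{\left(W,j \right)} = - \frac{1}{W} + j \frac{1}{6} = - \frac{1}{W} + \frac{j}{6}$)
$u{\left(m,U \right)} = - U$
$- 4 u{\left(12,v{\left(z{\left(6,-2 \right)} \right)} \right)} = - 4 \left(- (- \frac{1}{6} + \frac{1}{6} \left(-2\right))\right) = - 4 \left(- (\left(-1\right) \frac{1}{6} - \frac{1}{3})\right) = - 4 \left(- (- \frac{1}{6} - \frac{1}{3})\right) = - 4 \left(\left(-1\right) \left(- \frac{1}{2}\right)\right) = \left(-4\right) \frac{1}{2} = -2$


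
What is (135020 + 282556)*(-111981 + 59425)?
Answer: -21946124256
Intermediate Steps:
(135020 + 282556)*(-111981 + 59425) = 417576*(-52556) = -21946124256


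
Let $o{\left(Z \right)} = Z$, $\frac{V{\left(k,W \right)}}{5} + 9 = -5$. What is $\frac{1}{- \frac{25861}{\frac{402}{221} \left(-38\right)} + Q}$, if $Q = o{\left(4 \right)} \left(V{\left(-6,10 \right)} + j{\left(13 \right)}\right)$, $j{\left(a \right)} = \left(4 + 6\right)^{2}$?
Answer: $\frac{15276}{7548401} \approx 0.0020237$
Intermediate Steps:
$V{\left(k,W \right)} = -70$ ($V{\left(k,W \right)} = -45 + 5 \left(-5\right) = -45 - 25 = -70$)
$j{\left(a \right)} = 100$ ($j{\left(a \right)} = 10^{2} = 100$)
$Q = 120$ ($Q = 4 \left(-70 + 100\right) = 4 \cdot 30 = 120$)
$\frac{1}{- \frac{25861}{\frac{402}{221} \left(-38\right)} + Q} = \frac{1}{- \frac{25861}{\frac{402}{221} \left(-38\right)} + 120} = \frac{1}{- \frac{25861}{- \frac{15276}{221}} + 120} = \frac{1}{\left(-25861\right) \left(- \frac{221}{15276}\right) + 120} = \frac{1}{\frac{5715281}{15276} + 120} = \frac{1}{\frac{7548401}{15276}} = \frac{15276}{7548401}$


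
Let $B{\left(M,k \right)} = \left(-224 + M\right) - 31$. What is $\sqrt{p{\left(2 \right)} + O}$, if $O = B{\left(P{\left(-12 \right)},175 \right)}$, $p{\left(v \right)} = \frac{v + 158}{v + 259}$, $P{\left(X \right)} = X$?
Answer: $\frac{i \sqrt{2016283}}{87} \approx 16.321 i$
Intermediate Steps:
$p{\left(v \right)} = \frac{158 + v}{259 + v}$
$B{\left(M,k \right)} = -255 + M$
$O = -267$ ($O = -255 - 12 = -267$)
$\sqrt{p{\left(2 \right)} + O} = \sqrt{\frac{158 + 2}{259 + 2} - 267} = \sqrt{\frac{1}{261} \cdot 160 - 267} = \sqrt{\frac{160}{261} - 267} = \sqrt{- \frac{69527}{261}} = \frac{i \sqrt{2016283}}{87}$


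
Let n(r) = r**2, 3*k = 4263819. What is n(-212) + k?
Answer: 1466217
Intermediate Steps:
k = 1421273 (k = (1/3)*4263819 = 1421273)
n(-212) + k = (-212)**2 + 1421273 = 44944 + 1421273 = 1466217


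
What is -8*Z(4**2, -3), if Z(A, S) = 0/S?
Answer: 0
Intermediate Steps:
Z(A, S) = 0
-8*Z(4**2, -3) = -8*0 = 0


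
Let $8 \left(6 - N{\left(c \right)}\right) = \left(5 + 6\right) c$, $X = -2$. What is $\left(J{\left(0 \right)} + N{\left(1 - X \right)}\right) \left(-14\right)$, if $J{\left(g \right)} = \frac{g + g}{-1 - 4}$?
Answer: $- \frac{105}{4} \approx -26.25$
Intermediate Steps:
$J{\left(g \right)} = - \frac{2 g}{5}$ ($J{\left(g \right)} = \frac{2 g}{-5} = 2 g \left(- \frac{1}{5}\right) = - \frac{2 g}{5}$)
$N{\left(c \right)} = 6 - \frac{11 c}{8}$ ($N{\left(c \right)} = 6 - \frac{\left(5 + 6\right) c}{8} = 6 - \frac{11 c}{8}$)
$\left(J{\left(0 \right)} + N{\left(1 - X \right)}\right) \left(-14\right) = \left(\left(- \frac{2}{5}\right) 0 + \left(6 - \frac{11 \left(1 - -2\right)}{8}\right)\right) \left(-14\right) = \left(0 + \left(6 - \frac{11 \left(1 + 2\right)}{8}\right)\right) \left(-14\right) = \left(0 + \left(6 - \frac{33}{8}\right)\right) \left(-14\right) = \left(0 + \frac{15}{8}\right) \left(-14\right) = \frac{15}{8} \left(-14\right) = - \frac{105}{4}$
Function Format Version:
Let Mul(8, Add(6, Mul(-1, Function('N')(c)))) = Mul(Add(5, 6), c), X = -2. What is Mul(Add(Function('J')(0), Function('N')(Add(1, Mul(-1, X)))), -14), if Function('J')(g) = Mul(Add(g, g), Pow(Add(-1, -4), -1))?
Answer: Rational(-105, 4) ≈ -26.250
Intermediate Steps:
Function('J')(g) = Mul(Rational(-2, 5), g) (Function('J')(g) = Mul(Mul(2, g), Pow(-5, -1)) = Mul(Mul(2, g), Rational(-1, 5)) = Mul(Rational(-2, 5), g))
Function('N')(c) = Add(6, Mul(Rational(-11, 8), c)) (Function('N')(c) = Add(6, Mul(Rational(-1, 8), Mul(Add(5, 6), c))) = Add(6, Mul(Rational(-1, 8), Mul(11, c))) = Add(6, Mul(Rational(-11, 8), c)))
Mul(Add(Function('J')(0), Function('N')(Add(1, Mul(-1, X)))), -14) = Mul(Add(Mul(Rational(-2, 5), 0), Add(6, Mul(Rational(-11, 8), Add(1, Mul(-1, -2))))), -14) = Mul(Add(0, Add(6, Mul(Rational(-11, 8), Add(1, 2)))), -14) = Mul(Add(0, Add(6, Mul(Rational(-11, 8), 3))), -14) = Mul(Add(0, Add(6, Rational(-33, 8))), -14) = Mul(Add(0, Rational(15, 8)), -14) = Mul(Rational(15, 8), -14) = Rational(-105, 4)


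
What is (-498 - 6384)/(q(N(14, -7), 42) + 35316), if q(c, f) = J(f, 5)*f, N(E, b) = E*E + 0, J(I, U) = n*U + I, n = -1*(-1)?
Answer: -1147/6215 ≈ -0.18455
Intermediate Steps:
n = 1
J(I, U) = I + U (J(I, U) = 1*U + I = U + I = I + U)
N(E, b) = E² (N(E, b) = E² + 0 = E²)
q(c, f) = f*(5 + f) (q(c, f) = (f + 5)*f = (5 + f)*f = f*(5 + f))
(-498 - 6384)/(q(N(14, -7), 42) + 35316) = (-498 - 6384)/(42*(5 + 42) + 35316) = -6882/(42*47 + 35316) = -6882/(1974 + 35316) = -6882/37290 = -6882*1/37290 = -1147/6215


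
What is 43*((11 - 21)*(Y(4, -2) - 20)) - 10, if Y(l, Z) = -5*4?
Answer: 17190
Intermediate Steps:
Y(l, Z) = -20
43*((11 - 21)*(Y(4, -2) - 20)) - 10 = 43*((11 - 21)*(-20 - 20)) - 10 = 43*(-10*(-40)) - 10 = 43*400 - 10 = 17200 - 10 = 17190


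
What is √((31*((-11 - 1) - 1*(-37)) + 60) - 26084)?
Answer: I*√25249 ≈ 158.9*I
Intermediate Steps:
√((31*((-11 - 1) - 1*(-37)) + 60) - 26084) = √((31*(-12 + 37) + 60) - 26084) = √((31*25 + 60) - 26084) = √((775 + 60) - 26084) = √(835 - 26084) = √(-25249) = I*√25249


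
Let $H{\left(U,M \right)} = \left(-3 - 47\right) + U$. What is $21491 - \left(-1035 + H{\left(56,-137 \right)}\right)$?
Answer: $22520$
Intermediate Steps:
$H{\left(U,M \right)} = -50 + U$
$21491 - \left(-1035 + H{\left(56,-137 \right)}\right) = 21491 + \left(1035 - \left(-50 + 56\right)\right) = 21491 + \left(1035 - 6\right) = 21491 + 1029 = 22520$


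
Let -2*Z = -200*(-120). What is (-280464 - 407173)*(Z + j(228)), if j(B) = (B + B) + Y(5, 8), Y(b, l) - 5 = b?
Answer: 7931205158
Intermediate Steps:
Y(b, l) = 5 + b
Z = -12000 (Z = -(-100)*(-120) = -½*24000 = -12000)
j(B) = 10 + 2*B (j(B) = (B + B) + (5 + 5) = 2*B + 10 = 10 + 2*B)
(-280464 - 407173)*(Z + j(228)) = (-280464 - 407173)*(-12000 + (10 + 2*228)) = -687637*(-12000 + (10 + 456)) = -687637*(-12000 + 466) = -687637*(-11534) = 7931205158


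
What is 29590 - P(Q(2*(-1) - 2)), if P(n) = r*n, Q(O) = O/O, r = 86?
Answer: 29504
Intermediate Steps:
Q(O) = 1
P(n) = 86*n
29590 - P(Q(2*(-1) - 2)) = 29590 - 86 = 29504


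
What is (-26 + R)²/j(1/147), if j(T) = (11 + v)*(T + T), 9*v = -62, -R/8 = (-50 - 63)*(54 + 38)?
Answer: 4572679716486/37 ≈ 1.2359e+11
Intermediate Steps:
R = 83168 (R = -8*(-50 - 63)*(54 + 38) = -(-904)*92 = -8*(-10396) = 83168)
v = -62/9 (v = (⅑)*(-62) = -62/9 ≈ -6.8889)
j(T) = 74*T/9 (j(T) = (11 - 62/9)*(T + T) = 37*(2*T)/9 = 74*T/9)
(-26 + R)²/j(1/147) = (-26 + 83168)²/(((74/9)/147)) = 83142²/(((74/9)*(1/147))) = 6912592164/(74/1323) = 6912592164*(1323/74) = 4572679716486/37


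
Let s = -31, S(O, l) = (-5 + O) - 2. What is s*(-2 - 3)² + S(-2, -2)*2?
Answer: -793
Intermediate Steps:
S(O, l) = -7 + O
s*(-2 - 3)² + S(-2, -2)*2 = -31*(-2 - 3)² + (-7 - 2)*2 = -31*(-5)² - 9*2 = -31*25 - 18 = -775 - 18 = -793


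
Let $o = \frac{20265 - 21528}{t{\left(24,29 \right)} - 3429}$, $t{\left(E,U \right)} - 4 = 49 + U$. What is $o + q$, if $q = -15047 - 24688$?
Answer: $- \frac{132991782}{3347} \approx -39735.0$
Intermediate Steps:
$t{\left(E,U \right)} = 53 + U$ ($t{\left(E,U \right)} = 4 + \left(49 + U\right) = 53 + U$)
$o = \frac{1263}{3347}$ ($o = \frac{20265 - 21528}{\left(53 + 29\right) - 3429} = - \frac{1263}{82 - 3429} = - \frac{1263}{-3347} = \left(-1263\right) \left(- \frac{1}{3347}\right) = \frac{1263}{3347} \approx 0.37735$)
$q = -39735$ ($q = -15047 - 24688 = -39735$)
$o + q = \frac{1263}{3347} - 39735 = - \frac{132991782}{3347}$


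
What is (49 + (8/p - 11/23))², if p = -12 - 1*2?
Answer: 59598400/25921 ≈ 2299.2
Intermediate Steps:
p = -14 (p = -12 - 2 = -14)
(49 + (8/p - 11/23))² = (49 + (8/(-14) - 11/23))² = (49 + (8*(-1/14) - 11*1/23))² = (49 + (-4/7 - 11/23))² = (49 - 169/161)² = (7720/161)² = 59598400/25921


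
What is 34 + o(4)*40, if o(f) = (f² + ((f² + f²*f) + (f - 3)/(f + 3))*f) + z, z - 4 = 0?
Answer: 95598/7 ≈ 13657.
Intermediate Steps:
z = 4 (z = 4 + 0 = 4)
o(f) = 4 + f² + f*(f² + f³ + (-3 + f)/(3 + f)) (o(f) = (f² + ((f² + f²*f) + (f - 3)/(f + 3))*f) + 4 = (f² + ((f² + f³) + (-3 + f)/(3 + f))*f) + 4 = (f² + (f² + f³ + (-3 + f)/(3 + f))*f) + 4 = (f² + f*(f² + f³ + (-3 + f)/(3 + f))) + 4 = 4 + f² + f*(f² + f³ + (-3 + f)/(3 + f)))
34 + o(4)*40 = 34 + ((12 + 4 + 4⁵ + 4*4² + 4*4³ + 4*4⁴)/(3 + 4))*40 = 34 + ((12 + 4 + 1024 + 4*16 + 4*64 + 4*256)/7)*40 = 34 + ((12 + 4 + 1024 + 64 + 256 + 1024)/7)*40 = 34 + ((⅐)*2384)*40 = 34 + (2384/7)*40 = 34 + 95360/7 = 95598/7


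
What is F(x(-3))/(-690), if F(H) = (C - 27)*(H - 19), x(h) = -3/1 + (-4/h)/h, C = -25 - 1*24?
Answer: -7676/3105 ≈ -2.4721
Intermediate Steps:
C = -49 (C = -25 - 24 = -49)
x(h) = -3 - 4/h**2 (x(h) = -3*1 - 4/h**2 = -3 - 4/h**2)
F(H) = 1444 - 76*H (F(H) = (-49 - 27)*(H - 19) = -76*(-19 + H) = 1444 - 76*H)
F(x(-3))/(-690) = (1444 - 76*(-3 - 4/(-3)**2))/(-690) = (1444 - 76*(-3 - 4*1/9))*(-1/690) = (1444 - 76*(-3 - 4/9))*(-1/690) = (1444 - 76*(-31/9))*(-1/690) = (1444 + 2356/9)*(-1/690) = (15352/9)*(-1/690) = -7676/3105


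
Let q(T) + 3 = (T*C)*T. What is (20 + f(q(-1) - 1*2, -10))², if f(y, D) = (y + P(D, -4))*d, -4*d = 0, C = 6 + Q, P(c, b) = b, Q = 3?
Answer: 400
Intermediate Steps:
C = 9 (C = 6 + 3 = 9)
d = 0 (d = -¼*0 = 0)
q(T) = -3 + 9*T² (q(T) = -3 + (T*9)*T = -3 + (9*T)*T = -3 + 9*T²)
f(y, D) = 0 (f(y, D) = (y - 4)*0 = (-4 + y)*0 = 0)
(20 + f(q(-1) - 1*2, -10))² = (20 + 0)² = 20² = 400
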